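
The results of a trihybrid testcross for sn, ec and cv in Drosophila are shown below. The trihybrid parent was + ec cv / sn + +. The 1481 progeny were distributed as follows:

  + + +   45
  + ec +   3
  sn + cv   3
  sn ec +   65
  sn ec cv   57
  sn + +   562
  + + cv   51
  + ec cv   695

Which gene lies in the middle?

The two rarest classes, + ec + and sn + cv, are the double crossovers. Comparing them with the parentals, only the cv allele has switched, so cv is the middle locus and the order is ec – cv – sn.

cv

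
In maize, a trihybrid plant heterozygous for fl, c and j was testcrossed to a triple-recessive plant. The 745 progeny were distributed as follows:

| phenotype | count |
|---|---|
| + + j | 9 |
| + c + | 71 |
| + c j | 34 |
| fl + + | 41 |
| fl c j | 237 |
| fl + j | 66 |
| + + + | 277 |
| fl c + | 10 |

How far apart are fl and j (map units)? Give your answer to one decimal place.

12.6 map units

The two most frequent reciprocal classes, + + + and fl c j, are the parental types, so the F1 was + + + / fl c j.
The two rarest classes, + + j and fl c +, are the double crossovers. Comparing them with the parentals, only the j allele has switched, so j is the middle locus and the order is c – j – fl.
Crossovers in the j–fl interval produce the single-crossover classes fl + + and + c j (41 + 34 = 75) plus the double crossovers (19).
RF(j–fl) = (75 + 19) / 745 = 94/745 = 0.1262 → 12.6 map units.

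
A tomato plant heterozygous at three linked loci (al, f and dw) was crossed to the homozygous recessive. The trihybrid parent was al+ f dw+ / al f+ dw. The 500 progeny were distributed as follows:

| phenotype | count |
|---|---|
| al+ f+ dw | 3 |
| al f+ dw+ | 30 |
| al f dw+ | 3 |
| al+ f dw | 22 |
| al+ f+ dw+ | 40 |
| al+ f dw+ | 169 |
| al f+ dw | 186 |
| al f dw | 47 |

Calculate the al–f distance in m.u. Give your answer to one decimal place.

The two rarest classes, al f dw+ and al+ f+ dw, are the double crossovers. Comparing them with the parentals, only the al allele has switched, so al is the middle locus and the order is dw – al – f.
Crossovers in the al–f interval produce the single-crossover classes al+ f+ dw+ and al f dw (40 + 47 = 87) plus the double crossovers (6).
RF(al–f) = (87 + 6) / 500 = 93/500 = 0.1860 → 18.6 m.u.

18.6 m.u.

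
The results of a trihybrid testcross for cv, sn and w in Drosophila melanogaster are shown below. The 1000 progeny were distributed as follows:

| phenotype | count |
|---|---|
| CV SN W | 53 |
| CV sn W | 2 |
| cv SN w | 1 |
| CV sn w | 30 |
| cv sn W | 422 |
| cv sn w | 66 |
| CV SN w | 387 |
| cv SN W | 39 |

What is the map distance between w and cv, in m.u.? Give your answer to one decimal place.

12.2 m.u.

The two most frequent reciprocal classes, cv sn W and CV SN w, are the parental types, so the F1 was cv sn W / CV SN w.
The two rarest classes, CV sn W and cv SN w, are the double crossovers. Comparing them with the parentals, only the cv allele has switched, so cv is the middle locus and the order is w – cv – sn.
Crossovers in the w–cv interval produce the single-crossover classes cv sn w and CV SN W (66 + 53 = 119) plus the double crossovers (3).
RF(w–cv) = (119 + 3) / 1000 = 122/1000 = 0.1220 → 12.2 m.u.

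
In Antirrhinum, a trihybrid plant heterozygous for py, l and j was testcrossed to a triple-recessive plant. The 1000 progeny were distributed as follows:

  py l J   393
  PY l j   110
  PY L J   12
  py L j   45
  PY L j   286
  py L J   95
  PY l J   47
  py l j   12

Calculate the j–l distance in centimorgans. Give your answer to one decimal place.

The two most frequent reciprocal classes, PY L j and py l J, are the parental types, so the F1 was PY L j / py l J.
The two rarest classes, PY L J and py l j, are the double crossovers. Comparing them with the parentals, only the j allele has switched, so j is the middle locus and the order is py – j – l.
Crossovers in the j–l interval produce the single-crossover classes PY l j and py L J (110 + 95 = 205) plus the double crossovers (24).
RF(j–l) = (205 + 24) / 1000 = 229/1000 = 0.2290 → 22.9 centimorgans.

22.9 centimorgans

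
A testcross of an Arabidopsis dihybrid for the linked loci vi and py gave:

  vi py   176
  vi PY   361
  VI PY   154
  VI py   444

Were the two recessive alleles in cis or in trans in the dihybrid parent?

trans

The two most frequent classes are VI py (444) and vi PY (361); these are the parental (non-recombinant) types.
So the F1 carried VI py on one chromosome and vi PY on the other — the recessive alleles are on opposite chromosomes (trans / repulsion).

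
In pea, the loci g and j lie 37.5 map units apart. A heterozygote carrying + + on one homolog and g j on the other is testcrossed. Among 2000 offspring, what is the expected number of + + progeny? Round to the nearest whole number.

A map distance of 37.5 map units corresponds to a recombination frequency of 0.375.
The F1 is + + / g j, so + + is a parental gamete class with expected frequency (1 − r)/2 = 0.625/2 = 0.3125.
Expected number = 0.3125 × 2000 = 625.00 ≈ 625.

625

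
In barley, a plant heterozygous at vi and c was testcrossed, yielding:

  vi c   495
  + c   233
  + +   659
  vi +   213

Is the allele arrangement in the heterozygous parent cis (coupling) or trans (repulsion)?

The two most frequent classes are + + (659) and vi c (495); these are the parental (non-recombinant) types.
So the F1 carried + + on one chromosome and vi c on the other — the recessive alleles are on the same chromosome (cis / coupling).

cis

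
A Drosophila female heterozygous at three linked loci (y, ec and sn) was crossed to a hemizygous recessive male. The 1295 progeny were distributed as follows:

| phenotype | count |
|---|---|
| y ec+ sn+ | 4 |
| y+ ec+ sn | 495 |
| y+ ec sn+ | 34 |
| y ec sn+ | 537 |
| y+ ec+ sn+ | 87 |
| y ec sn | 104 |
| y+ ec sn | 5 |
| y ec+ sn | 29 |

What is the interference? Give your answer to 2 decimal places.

The two most frequent reciprocal classes, y+ ec+ sn and y ec sn+, are the parental types, so the F1 was y+ ec+ sn / y ec sn+.
The two rarest classes, y+ ec sn and y ec+ sn+, are the double crossovers. Comparing them with the parentals, only the ec allele has switched, so ec is the middle locus and the order is sn – ec – y.
sn–ec: (191 + 9)/1295 = 0.1544; ec–y: (63 + 9)/1295 = 0.0556.
Expected DCO frequency = 0.1544 × 0.0556 ≈ 0.00858; observed = 9/1295 ≈ 0.00695.
Coefficient of coincidence = 0.00695/0.00858 ≈ 0.81; interference = 1 − 0.81 = 0.19.

0.19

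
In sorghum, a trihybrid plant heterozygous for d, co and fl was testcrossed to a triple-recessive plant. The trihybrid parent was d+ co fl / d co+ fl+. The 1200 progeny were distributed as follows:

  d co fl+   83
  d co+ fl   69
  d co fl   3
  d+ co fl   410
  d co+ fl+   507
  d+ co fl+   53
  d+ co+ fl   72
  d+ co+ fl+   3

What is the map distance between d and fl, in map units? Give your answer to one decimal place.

The two rarest classes, d co fl and d+ co+ fl+, are the double crossovers. Comparing them with the parentals, only the d allele has switched, so d is the middle locus and the order is co – d – fl.
Crossovers in the d–fl interval produce the single-crossover classes d+ co fl+ and d co+ fl (53 + 69 = 122) plus the double crossovers (6).
RF(d–fl) = (122 + 6) / 1200 = 128/1200 = 0.1067 → 10.7 map units.

10.7 map units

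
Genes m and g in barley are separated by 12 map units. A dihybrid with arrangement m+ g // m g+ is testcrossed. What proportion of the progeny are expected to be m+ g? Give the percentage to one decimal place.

44.0%

A map distance of 12 map units corresponds to a recombination frequency of 0.120.
The F1 is m+ g / m g+, so m+ g is a parental gamete class with expected frequency (1 − r)/2 = 0.880/2 = 0.4400.
That is 0.4400 = 44.0% of the progeny.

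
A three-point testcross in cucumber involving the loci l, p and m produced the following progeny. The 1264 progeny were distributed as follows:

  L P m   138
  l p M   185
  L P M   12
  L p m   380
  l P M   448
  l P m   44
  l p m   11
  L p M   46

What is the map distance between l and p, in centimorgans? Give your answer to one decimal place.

27.4 centimorgans

The two most frequent reciprocal classes, L p m and l P M, are the parental types, so the F1 was L p m / l P M.
The two rarest classes, l p m and L P M, are the double crossovers. Comparing them with the parentals, only the l allele has switched, so l is the middle locus and the order is p – l – m.
Crossovers in the p–l interval produce the single-crossover classes L P m and l p M (138 + 185 = 323) plus the double crossovers (23).
RF(p–l) = (323 + 23) / 1264 = 346/1264 = 0.2737 → 27.4 centimorgans.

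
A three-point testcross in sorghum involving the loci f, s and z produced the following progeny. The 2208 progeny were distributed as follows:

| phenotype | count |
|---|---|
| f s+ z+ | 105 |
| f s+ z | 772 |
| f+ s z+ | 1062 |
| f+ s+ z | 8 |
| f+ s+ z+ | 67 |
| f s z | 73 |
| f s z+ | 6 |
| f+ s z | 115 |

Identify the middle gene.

The two most frequent reciprocal classes, f+ s z+ and f s+ z, are the parental types, so the F1 was f+ s z+ / f s+ z.
The two rarest classes, f s z+ and f+ s+ z, are the double crossovers. Comparing them with the parentals, only the f allele has switched, so f is the middle locus and the order is z – f – s.

f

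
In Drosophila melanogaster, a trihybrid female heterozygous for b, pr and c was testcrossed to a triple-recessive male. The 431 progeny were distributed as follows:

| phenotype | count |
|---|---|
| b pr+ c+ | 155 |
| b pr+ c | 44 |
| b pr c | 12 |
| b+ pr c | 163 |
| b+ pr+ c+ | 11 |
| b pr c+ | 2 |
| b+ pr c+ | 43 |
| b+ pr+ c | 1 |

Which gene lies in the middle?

pr

The two most frequent reciprocal classes, b+ pr c and b pr+ c+, are the parental types, so the F1 was b+ pr c / b pr+ c+.
The two rarest classes, b+ pr+ c and b pr c+, are the double crossovers. Comparing them with the parentals, only the pr allele has switched, so pr is the middle locus and the order is b – pr – c.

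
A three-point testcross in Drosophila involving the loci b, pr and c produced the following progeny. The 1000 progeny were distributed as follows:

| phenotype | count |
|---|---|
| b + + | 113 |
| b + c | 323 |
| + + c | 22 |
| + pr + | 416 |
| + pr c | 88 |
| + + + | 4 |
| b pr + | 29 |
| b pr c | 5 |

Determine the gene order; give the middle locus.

pr

The two most frequent reciprocal classes, b + c and + pr +, are the parental types, so the F1 was b + c / + pr +.
The two rarest classes, b pr c and + + +, are the double crossovers. Comparing them with the parentals, only the pr allele has switched, so pr is the middle locus and the order is b – pr – c.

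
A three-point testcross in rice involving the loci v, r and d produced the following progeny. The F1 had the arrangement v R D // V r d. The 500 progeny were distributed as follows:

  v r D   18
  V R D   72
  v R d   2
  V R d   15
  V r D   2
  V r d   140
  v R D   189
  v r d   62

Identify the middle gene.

d

The two rarest classes, v R d and V r D, are the double crossovers. Comparing them with the parentals, only the d allele has switched, so d is the middle locus and the order is v – d – r.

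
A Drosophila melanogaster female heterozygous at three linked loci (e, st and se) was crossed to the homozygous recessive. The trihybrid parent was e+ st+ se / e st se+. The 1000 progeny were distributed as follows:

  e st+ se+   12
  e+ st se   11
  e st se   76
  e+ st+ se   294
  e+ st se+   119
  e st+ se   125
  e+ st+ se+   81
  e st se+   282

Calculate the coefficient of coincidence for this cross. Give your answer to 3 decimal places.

0.479

The two rarest classes, e+ st se and e st+ se+, are the double crossovers. Comparing them with the parentals, only the st allele has switched, so st is the middle locus and the order is e – st – se.
e–st: (244 + 23)/1000 = 0.2670; st–se: (157 + 23)/1000 = 0.1800.
Expected DCO frequency = 0.2670 × 0.1800 ≈ 0.04806; observed = 23/1000 ≈ 0.02300.
Coefficient of coincidence = 0.02300/0.04806 ≈ 0.479.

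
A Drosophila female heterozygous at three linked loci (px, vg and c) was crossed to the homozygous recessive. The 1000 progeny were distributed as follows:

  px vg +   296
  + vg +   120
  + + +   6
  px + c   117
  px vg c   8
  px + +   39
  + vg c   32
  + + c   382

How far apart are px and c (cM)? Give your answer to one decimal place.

The two most frequent reciprocal classes, + + c and px vg +, are the parental types, so the F1 was + + c / px vg +.
The two rarest classes, + + + and px vg c, are the double crossovers. Comparing them with the parentals, only the c allele has switched, so c is the middle locus and the order is px – c – vg.
Crossovers in the px–c interval produce the single-crossover classes px + c and + vg + (117 + 120 = 237) plus the double crossovers (14).
RF(px–c) = (237 + 14) / 1000 = 251/1000 = 0.2510 → 25.1 cM.

25.1 cM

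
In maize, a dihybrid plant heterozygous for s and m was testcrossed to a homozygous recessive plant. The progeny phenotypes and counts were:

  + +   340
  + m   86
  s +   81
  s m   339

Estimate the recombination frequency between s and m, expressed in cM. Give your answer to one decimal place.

The two most frequent classes, + + (340) and s m (339), are the parental types, so the F1 was + + / s m.
The recombinant classes are + m and s +: 86 + 81 = 167.
Recombination frequency = 167/846 = 0.1974 ≈ 19.7%, i.e. 19.7 cM.

19.7 cM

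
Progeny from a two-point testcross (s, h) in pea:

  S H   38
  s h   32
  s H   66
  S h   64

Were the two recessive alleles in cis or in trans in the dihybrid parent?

trans

The two most frequent classes are S h (64) and s H (66); these are the parental (non-recombinant) types.
So the F1 carried S h on one chromosome and s H on the other — the recessive alleles are on opposite chromosomes (trans / repulsion).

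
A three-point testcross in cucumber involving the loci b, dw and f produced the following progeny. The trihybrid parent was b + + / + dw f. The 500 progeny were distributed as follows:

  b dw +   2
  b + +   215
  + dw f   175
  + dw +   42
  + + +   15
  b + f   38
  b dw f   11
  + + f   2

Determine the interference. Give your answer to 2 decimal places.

The two rarest classes, b dw + and + + f, are the double crossovers. Comparing them with the parentals, only the dw allele has switched, so dw is the middle locus and the order is b – dw – f.
b–dw: (26 + 4)/500 = 0.0600; dw–f: (80 + 4)/500 = 0.1680.
Expected DCO frequency = 0.0600 × 0.1680 ≈ 0.01008; observed = 4/500 ≈ 0.00800.
Coefficient of coincidence = 0.00800/0.01008 ≈ 0.79; interference = 1 − 0.79 = 0.21.

0.21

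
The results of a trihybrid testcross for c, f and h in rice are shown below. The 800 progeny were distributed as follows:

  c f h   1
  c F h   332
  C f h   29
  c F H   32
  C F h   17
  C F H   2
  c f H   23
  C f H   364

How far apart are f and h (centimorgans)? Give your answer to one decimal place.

The two most frequent reciprocal classes, C f H and c F h, are the parental types, so the F1 was C f H / c F h.
The two rarest classes, C F H and c f h, are the double crossovers. Comparing them with the parentals, only the f allele has switched, so f is the middle locus and the order is c – f – h.
Crossovers in the f–h interval produce the single-crossover classes C f h and c F H (29 + 32 = 61) plus the double crossovers (3).
RF(f–h) = (61 + 3) / 800 = 64/800 = 0.0800 → 8.0 centimorgans.

8.0 centimorgans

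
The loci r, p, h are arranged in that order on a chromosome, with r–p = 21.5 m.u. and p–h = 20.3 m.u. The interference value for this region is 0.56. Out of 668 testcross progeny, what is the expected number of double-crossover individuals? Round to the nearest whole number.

Map distances give recombination frequencies of 0.215 and 0.203 for the two intervals.
With interference 0.56 (so coincidence = 0.44), expected double-crossover frequency = 0.215 × 0.203 × 0.44 = 0.01920.
Expected number = 0.01920 × 668 = 12.83 ≈ 13.

13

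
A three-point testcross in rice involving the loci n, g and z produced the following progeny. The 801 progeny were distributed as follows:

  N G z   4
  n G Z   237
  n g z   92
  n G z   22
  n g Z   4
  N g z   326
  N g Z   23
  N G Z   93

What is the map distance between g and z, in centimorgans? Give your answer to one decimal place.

The two most frequent reciprocal classes, n G Z and N g z, are the parental types, so the F1 was n G Z / N g z.
The two rarest classes, n g Z and N G z, are the double crossovers. Comparing them with the parentals, only the g allele has switched, so g is the middle locus and the order is z – g – n.
Crossovers in the z–g interval produce the single-crossover classes n G z and N g Z (22 + 23 = 45) plus the double crossovers (8).
RF(z–g) = (45 + 8) / 801 = 53/801 = 0.0662 → 6.6 centimorgans.

6.6 centimorgans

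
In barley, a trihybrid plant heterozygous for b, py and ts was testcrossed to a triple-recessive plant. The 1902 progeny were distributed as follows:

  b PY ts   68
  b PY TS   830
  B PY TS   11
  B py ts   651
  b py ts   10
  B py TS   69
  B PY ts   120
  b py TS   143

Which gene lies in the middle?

The two most frequent reciprocal classes, B py ts and b PY TS, are the parental types, so the F1 was B py ts / b PY TS.
The two rarest classes, b py ts and B PY TS, are the double crossovers. Comparing them with the parentals, only the b allele has switched, so b is the middle locus and the order is ts – b – py.

b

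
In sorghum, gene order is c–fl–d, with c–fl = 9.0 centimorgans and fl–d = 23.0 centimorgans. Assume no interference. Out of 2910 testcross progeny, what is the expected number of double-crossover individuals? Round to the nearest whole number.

Map distances give recombination frequencies of 0.090 and 0.230 for the two intervals.
With no interference, expected double-crossover frequency = 0.090 × 0.230 = 0.02070.
Expected number = 0.02070 × 2910 = 60.24 ≈ 60.

60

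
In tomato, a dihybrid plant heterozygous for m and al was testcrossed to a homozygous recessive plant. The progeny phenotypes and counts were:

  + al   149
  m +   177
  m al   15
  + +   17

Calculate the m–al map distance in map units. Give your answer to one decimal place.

8.9 map units

The two most frequent classes, + al (149) and m + (177), are the parental types, so the F1 was + al / m +.
The recombinant classes are + + and m al: 17 + 15 = 32.
Recombination frequency = 32/358 = 0.0894 ≈ 8.9%, i.e. 8.9 map units.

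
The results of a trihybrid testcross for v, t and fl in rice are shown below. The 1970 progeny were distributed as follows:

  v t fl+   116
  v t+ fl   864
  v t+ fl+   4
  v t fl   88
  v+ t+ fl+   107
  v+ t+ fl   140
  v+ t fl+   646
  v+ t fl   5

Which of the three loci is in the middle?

The two most frequent reciprocal classes, v t+ fl and v+ t fl+, are the parental types, so the F1 was v t+ fl / v+ t fl+.
The two rarest classes, v t+ fl+ and v+ t fl, are the double crossovers. Comparing them with the parentals, only the fl allele has switched, so fl is the middle locus and the order is t – fl – v.

fl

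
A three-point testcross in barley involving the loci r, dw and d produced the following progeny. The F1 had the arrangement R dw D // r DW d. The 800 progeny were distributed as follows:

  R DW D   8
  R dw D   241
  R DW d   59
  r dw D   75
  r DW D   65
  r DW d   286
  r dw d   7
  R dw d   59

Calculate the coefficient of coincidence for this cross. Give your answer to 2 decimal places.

The two rarest classes, R DW D and r dw d, are the double crossovers. Comparing them with the parentals, only the dw allele has switched, so dw is the middle locus and the order is r – dw – d.
r–dw: (134 + 15)/800 = 0.1862; dw–d: (124 + 15)/800 = 0.1737.
Expected DCO frequency = 0.1862 × 0.1737 ≈ 0.03234; observed = 15/800 ≈ 0.01875.
Coefficient of coincidence = 0.01875/0.03234 ≈ 0.58.

0.58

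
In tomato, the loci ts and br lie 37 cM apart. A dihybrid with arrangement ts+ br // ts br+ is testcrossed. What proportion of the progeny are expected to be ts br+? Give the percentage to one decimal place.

A map distance of 37 cM corresponds to a recombination frequency of 0.370.
The F1 is ts+ br / ts br+, so ts br+ is a parental gamete class with expected frequency (1 − r)/2 = 0.630/2 = 0.3150.
That is 0.3150 = 31.5% of the progeny.

31.5%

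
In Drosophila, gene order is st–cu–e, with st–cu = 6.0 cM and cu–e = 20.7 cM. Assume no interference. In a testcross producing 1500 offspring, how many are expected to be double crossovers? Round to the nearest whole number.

19

Map distances give recombination frequencies of 0.060 and 0.207 for the two intervals.
With no interference, expected double-crossover frequency = 0.060 × 0.207 = 0.01242.
Expected number = 0.01242 × 1500 = 18.63 ≈ 19.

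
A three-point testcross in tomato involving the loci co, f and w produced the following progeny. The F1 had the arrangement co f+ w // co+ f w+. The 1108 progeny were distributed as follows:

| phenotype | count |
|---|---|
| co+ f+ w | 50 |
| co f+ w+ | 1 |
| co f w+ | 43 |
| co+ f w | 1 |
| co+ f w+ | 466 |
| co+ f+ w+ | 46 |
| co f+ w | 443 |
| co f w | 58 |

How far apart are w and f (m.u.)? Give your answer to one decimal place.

9.6 m.u.

The two rarest classes, co f+ w+ and co+ f w, are the double crossovers. Comparing them with the parentals, only the w allele has switched, so w is the middle locus and the order is f – w – co.
Crossovers in the f–w interval produce the single-crossover classes co f w and co+ f+ w+ (58 + 46 = 104) plus the double crossovers (2).
RF(f–w) = (104 + 2) / 1108 = 106/1108 = 0.0957 → 9.6 m.u.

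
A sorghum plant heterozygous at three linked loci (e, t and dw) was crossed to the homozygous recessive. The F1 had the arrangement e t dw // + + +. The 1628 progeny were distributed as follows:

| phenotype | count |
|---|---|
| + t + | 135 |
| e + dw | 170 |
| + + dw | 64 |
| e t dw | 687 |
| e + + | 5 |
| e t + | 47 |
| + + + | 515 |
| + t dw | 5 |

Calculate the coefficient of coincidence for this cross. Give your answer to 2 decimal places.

The two rarest classes, + t dw and e + +, are the double crossovers. Comparing them with the parentals, only the e allele has switched, so e is the middle locus and the order is t – e – dw.
t–e: (305 + 10)/1628 = 0.1935; e–dw: (111 + 10)/1628 = 0.0743.
Expected DCO frequency = 0.1935 × 0.0743 ≈ 0.01438; observed = 10/1628 ≈ 0.00614.
Coefficient of coincidence = 0.00614/0.01438 ≈ 0.43.

0.43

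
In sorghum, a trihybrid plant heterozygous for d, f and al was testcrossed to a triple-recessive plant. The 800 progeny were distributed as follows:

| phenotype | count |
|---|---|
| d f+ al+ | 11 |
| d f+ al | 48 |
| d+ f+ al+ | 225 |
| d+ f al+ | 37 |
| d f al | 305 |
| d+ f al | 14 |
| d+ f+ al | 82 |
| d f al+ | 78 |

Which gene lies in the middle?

d

The two most frequent reciprocal classes, d+ f+ al+ and d f al, are the parental types, so the F1 was d+ f+ al+ / d f al.
The two rarest classes, d f+ al+ and d+ f al, are the double crossovers. Comparing them with the parentals, only the d allele has switched, so d is the middle locus and the order is f – d – al.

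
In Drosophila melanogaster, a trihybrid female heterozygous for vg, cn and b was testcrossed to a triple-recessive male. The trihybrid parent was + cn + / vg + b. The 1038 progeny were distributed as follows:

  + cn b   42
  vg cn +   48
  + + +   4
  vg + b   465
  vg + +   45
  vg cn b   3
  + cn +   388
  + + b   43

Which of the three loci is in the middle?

cn

The two rarest classes, + + + and vg cn b, are the double crossovers. Comparing them with the parentals, only the cn allele has switched, so cn is the middle locus and the order is b – cn – vg.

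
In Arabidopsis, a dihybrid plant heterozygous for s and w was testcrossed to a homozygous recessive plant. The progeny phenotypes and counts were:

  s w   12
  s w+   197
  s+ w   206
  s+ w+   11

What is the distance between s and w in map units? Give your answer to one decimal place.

The two most frequent classes, s+ w (206) and s w+ (197), are the parental types, so the F1 was s+ w / s w+.
The recombinant classes are s+ w+ and s w: 11 + 12 = 23.
Recombination frequency = 23/426 = 0.0540 ≈ 5.4%, i.e. 5.4 map units.

5.4 map units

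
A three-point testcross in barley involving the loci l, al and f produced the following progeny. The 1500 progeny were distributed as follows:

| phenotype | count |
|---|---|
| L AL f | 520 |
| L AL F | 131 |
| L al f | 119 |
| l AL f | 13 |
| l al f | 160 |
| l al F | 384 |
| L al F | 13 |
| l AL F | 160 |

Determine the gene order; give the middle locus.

l

The two most frequent reciprocal classes, L AL f and l al F, are the parental types, so the F1 was L AL f / l al F.
The two rarest classes, l AL f and L al F, are the double crossovers. Comparing them with the parentals, only the l allele has switched, so l is the middle locus and the order is al – l – f.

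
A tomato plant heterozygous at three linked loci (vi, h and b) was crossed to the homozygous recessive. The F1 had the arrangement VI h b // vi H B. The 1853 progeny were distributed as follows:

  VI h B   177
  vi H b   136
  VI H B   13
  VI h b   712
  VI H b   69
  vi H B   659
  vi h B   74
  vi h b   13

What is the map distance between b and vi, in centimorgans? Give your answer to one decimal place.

18.3 centimorgans

The two rarest classes, vi h b and VI H B, are the double crossovers. Comparing them with the parentals, only the vi allele has switched, so vi is the middle locus and the order is h – vi – b.
Crossovers in the vi–b interval produce the single-crossover classes VI h B and vi H b (177 + 136 = 313) plus the double crossovers (26).
RF(vi–b) = (313 + 26) / 1853 = 339/1853 = 0.1829 → 18.3 centimorgans.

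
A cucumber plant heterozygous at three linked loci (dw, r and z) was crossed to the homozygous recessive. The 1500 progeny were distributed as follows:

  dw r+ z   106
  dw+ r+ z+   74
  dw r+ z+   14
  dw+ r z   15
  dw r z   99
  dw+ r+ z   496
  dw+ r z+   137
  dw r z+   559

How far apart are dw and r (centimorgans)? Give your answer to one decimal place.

The two most frequent reciprocal classes, dw r z+ and dw+ r+ z, are the parental types, so the F1 was dw r z+ / dw+ r+ z.
The two rarest classes, dw r+ z+ and dw+ r z, are the double crossovers. Comparing them with the parentals, only the r allele has switched, so r is the middle locus and the order is z – r – dw.
Crossovers in the r–dw interval produce the single-crossover classes dw+ r z+ and dw r+ z (137 + 106 = 243) plus the double crossovers (29).
RF(r–dw) = (243 + 29) / 1500 = 272/1500 = 0.1813 → 18.1 centimorgans.

18.1 centimorgans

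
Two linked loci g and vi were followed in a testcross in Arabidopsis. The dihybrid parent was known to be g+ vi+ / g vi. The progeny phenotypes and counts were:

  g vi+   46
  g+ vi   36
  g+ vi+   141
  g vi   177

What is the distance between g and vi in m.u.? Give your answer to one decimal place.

The recombinant classes are g+ vi and g vi+: 36 + 46 = 82.
Recombination frequency = 82/400 = 0.2050 ≈ 20.5%, i.e. 20.5 m.u.

20.5 m.u.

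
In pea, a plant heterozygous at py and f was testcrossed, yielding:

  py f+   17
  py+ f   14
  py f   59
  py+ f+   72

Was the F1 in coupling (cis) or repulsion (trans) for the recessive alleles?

The two most frequent classes are py+ f+ (72) and py f (59); these are the parental (non-recombinant) types.
So the F1 carried py+ f+ on one chromosome and py f on the other — the recessive alleles are on the same chromosome (cis / coupling).

cis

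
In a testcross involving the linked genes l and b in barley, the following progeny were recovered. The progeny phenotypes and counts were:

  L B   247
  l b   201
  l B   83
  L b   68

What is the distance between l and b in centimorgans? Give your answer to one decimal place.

The two most frequent classes, L B (247) and l b (201), are the parental types, so the F1 was L B / l b.
The recombinant classes are L b and l B: 68 + 83 = 151.
Recombination frequency = 151/599 = 0.2521 ≈ 25.2%, i.e. 25.2 centimorgans.

25.2 centimorgans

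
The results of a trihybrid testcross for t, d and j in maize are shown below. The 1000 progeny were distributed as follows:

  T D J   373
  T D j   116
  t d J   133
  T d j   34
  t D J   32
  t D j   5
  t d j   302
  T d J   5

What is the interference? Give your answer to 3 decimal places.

The two most frequent reciprocal classes, T D J and t d j, are the parental types, so the F1 was T D J / t d j.
The two rarest classes, T d J and t D j, are the double crossovers. Comparing them with the parentals, only the d allele has switched, so d is the middle locus and the order is t – d – j.
t–d: (66 + 10)/1000 = 0.0760; d–j: (249 + 10)/1000 = 0.2590.
Expected DCO frequency = 0.0760 × 0.2590 ≈ 0.01968; observed = 10/1000 ≈ 0.01000.
Coefficient of coincidence = 0.01000/0.01968 ≈ 0.508; interference = 1 − 0.508 = 0.492.

0.492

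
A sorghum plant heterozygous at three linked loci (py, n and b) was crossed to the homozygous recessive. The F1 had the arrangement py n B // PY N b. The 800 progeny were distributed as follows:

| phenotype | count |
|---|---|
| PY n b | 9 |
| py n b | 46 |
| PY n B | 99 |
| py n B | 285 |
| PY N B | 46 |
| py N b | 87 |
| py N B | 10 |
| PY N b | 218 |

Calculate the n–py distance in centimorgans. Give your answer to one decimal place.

25.6 centimorgans

The two rarest classes, py N B and PY n b, are the double crossovers. Comparing them with the parentals, only the n allele has switched, so n is the middle locus and the order is b – n – py.
Crossovers in the n–py interval produce the single-crossover classes PY n B and py N b (99 + 87 = 186) plus the double crossovers (19).
RF(n–py) = (186 + 19) / 800 = 205/800 = 0.2562 → 25.6 centimorgans.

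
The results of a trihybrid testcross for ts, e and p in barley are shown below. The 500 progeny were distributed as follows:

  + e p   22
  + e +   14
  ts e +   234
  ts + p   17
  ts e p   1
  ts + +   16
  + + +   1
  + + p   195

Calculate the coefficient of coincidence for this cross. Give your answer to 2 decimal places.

0.76

The two most frequent reciprocal classes, ts e + and + + p, are the parental types, so the F1 was ts e + / + + p.
The two rarest classes, ts e p and + + +, are the double crossovers. Comparing them with the parentals, only the p allele has switched, so p is the middle locus and the order is e – p – ts.
e–p: (38 + 2)/500 = 0.0800; p–ts: (31 + 2)/500 = 0.0660.
Expected DCO frequency = 0.0800 × 0.0660 ≈ 0.00528; observed = 2/500 ≈ 0.00400.
Coefficient of coincidence = 0.00400/0.00528 ≈ 0.76.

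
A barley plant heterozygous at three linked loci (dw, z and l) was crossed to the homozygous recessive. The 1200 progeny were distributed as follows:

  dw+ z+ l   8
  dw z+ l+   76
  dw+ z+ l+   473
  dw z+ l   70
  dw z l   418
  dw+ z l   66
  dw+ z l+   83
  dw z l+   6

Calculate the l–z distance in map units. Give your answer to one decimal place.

The two most frequent reciprocal classes, dw z l and dw+ z+ l+, are the parental types, so the F1 was dw z l / dw+ z+ l+.
The two rarest classes, dw z l+ and dw+ z+ l, are the double crossovers. Comparing them with the parentals, only the l allele has switched, so l is the middle locus and the order is dw – l – z.
Crossovers in the l–z interval produce the single-crossover classes dw z+ l and dw+ z l+ (70 + 83 = 153) plus the double crossovers (14).
RF(l–z) = (153 + 14) / 1200 = 167/1200 = 0.1392 → 13.9 map units.

13.9 map units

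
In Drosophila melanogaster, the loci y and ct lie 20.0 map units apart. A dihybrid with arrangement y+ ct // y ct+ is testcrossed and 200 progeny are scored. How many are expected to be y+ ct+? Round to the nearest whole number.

20

A map distance of 20.0 map units corresponds to a recombination frequency of 0.200.
The F1 is y+ ct / y ct+, so y+ ct+ is a recombinant gamete class with expected frequency r/2 = 0.200/2 = 0.1000.
Expected number = 0.1000 × 200 = 20.00 ≈ 20.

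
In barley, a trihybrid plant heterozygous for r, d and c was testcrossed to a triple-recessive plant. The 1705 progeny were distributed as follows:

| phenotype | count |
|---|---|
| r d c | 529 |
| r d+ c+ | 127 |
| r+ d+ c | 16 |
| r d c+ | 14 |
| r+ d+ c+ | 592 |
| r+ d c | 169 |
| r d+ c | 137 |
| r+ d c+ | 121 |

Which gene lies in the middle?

The two most frequent reciprocal classes, r+ d+ c+ and r d c, are the parental types, so the F1 was r+ d+ c+ / r d c.
The two rarest classes, r+ d+ c and r d c+, are the double crossovers. Comparing them with the parentals, only the c allele has switched, so c is the middle locus and the order is r – c – d.

c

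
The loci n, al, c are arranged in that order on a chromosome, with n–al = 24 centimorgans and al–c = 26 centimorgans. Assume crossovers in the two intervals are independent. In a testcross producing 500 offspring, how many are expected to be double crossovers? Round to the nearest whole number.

Map distances give recombination frequencies of 0.240 and 0.260 for the two intervals.
With no interference, expected double-crossover frequency = 0.240 × 0.260 = 0.06240.
Expected number = 0.06240 × 500 = 31.20 ≈ 31.

31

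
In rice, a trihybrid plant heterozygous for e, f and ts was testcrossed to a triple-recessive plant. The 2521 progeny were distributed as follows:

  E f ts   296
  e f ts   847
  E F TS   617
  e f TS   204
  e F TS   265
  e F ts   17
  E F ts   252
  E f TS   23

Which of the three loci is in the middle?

f

The two most frequent reciprocal classes, E F TS and e f ts, are the parental types, so the F1 was E F TS / e f ts.
The two rarest classes, E f TS and e F ts, are the double crossovers. Comparing them with the parentals, only the f allele has switched, so f is the middle locus and the order is e – f – ts.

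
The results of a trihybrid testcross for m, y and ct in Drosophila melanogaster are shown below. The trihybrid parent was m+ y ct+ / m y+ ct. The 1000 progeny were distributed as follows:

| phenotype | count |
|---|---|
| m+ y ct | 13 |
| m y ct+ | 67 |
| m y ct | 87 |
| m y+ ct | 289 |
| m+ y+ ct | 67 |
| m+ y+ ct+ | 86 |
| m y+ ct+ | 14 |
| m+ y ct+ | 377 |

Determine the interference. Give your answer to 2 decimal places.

The two rarest classes, m+ y ct and m y+ ct+, are the double crossovers. Comparing them with the parentals, only the ct allele has switched, so ct is the middle locus and the order is m – ct – y.
m–ct: (134 + 27)/1000 = 0.1610; ct–y: (173 + 27)/1000 = 0.2000.
Expected DCO frequency = 0.1610 × 0.2000 ≈ 0.03220; observed = 27/1000 ≈ 0.02700.
Coefficient of coincidence = 0.02700/0.03220 ≈ 0.84; interference = 1 − 0.84 = 0.16.

0.16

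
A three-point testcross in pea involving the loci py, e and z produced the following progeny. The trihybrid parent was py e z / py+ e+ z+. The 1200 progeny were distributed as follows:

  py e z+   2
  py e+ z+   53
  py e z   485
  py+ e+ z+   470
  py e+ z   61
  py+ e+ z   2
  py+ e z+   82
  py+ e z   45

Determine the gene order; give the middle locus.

z

The two rarest classes, py e z+ and py+ e+ z, are the double crossovers. Comparing them with the parentals, only the z allele has switched, so z is the middle locus and the order is py – z – e.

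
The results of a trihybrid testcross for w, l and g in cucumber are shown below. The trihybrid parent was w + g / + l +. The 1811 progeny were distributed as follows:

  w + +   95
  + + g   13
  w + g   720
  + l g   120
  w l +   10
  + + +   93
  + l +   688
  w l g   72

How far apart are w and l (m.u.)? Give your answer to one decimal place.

10.4 m.u.

The two rarest classes, + + g and w l +, are the double crossovers. Comparing them with the parentals, only the w allele has switched, so w is the middle locus and the order is g – w – l.
Crossovers in the w–l interval produce the single-crossover classes w l g and + + + (72 + 93 = 165) plus the double crossovers (23).
RF(w–l) = (165 + 23) / 1811 = 188/1811 = 0.1038 → 10.4 m.u.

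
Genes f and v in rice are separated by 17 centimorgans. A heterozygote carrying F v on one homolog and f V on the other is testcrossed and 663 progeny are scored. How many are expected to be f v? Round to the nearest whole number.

56

A map distance of 17 centimorgans corresponds to a recombination frequency of 0.170.
The F1 is F v / f V, so f v is a recombinant gamete class with expected frequency r/2 = 0.170/2 = 0.0850.
Expected number = 0.0850 × 663 = 56.36 ≈ 56.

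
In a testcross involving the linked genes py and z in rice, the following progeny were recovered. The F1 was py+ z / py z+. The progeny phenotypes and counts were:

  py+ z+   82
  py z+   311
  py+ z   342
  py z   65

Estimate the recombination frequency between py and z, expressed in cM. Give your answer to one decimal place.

18.4 cM

The recombinant classes are py+ z+ and py z: 82 + 65 = 147.
Recombination frequency = 147/800 = 0.1837 ≈ 18.4%, i.e. 18.4 cM.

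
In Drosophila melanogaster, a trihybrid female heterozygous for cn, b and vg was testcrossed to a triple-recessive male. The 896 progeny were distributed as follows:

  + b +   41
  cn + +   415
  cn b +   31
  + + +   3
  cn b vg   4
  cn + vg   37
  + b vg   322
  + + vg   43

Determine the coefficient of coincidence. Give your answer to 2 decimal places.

The two most frequent reciprocal classes, cn + + and + b vg, are the parental types, so the F1 was cn + + / + b vg.
The two rarest classes, + + + and cn b vg, are the double crossovers. Comparing them with the parentals, only the cn allele has switched, so cn is the middle locus and the order is vg – cn – b.
vg–cn: (78 + 7)/896 = 0.0949; cn–b: (74 + 7)/896 = 0.0904.
Expected DCO frequency = 0.0949 × 0.0904 ≈ 0.00858; observed = 7/896 ≈ 0.00781.
Coefficient of coincidence = 0.00781/0.00858 ≈ 0.91.

0.91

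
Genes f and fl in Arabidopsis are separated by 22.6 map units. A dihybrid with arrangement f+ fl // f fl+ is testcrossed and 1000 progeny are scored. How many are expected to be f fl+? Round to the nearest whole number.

387

A map distance of 22.6 map units corresponds to a recombination frequency of 0.226.
The F1 is f+ fl / f fl+, so f fl+ is a parental gamete class with expected frequency (1 − r)/2 = 0.774/2 = 0.3870.
Expected number = 0.3870 × 1000 = 387.00 ≈ 387.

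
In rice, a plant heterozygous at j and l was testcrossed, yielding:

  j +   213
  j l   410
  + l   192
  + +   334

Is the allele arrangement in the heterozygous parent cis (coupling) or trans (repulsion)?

cis

The two most frequent classes are + + (334) and j l (410); these are the parental (non-recombinant) types.
So the F1 carried + + on one chromosome and j l on the other — the recessive alleles are on the same chromosome (cis / coupling).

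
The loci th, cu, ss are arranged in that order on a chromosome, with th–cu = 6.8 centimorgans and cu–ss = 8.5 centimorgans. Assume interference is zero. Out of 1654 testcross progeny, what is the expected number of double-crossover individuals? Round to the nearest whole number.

Map distances give recombination frequencies of 0.068 and 0.085 for the two intervals.
With no interference, expected double-crossover frequency = 0.068 × 0.085 = 0.00578.
Expected number = 0.00578 × 1654 = 9.56 ≈ 10.

10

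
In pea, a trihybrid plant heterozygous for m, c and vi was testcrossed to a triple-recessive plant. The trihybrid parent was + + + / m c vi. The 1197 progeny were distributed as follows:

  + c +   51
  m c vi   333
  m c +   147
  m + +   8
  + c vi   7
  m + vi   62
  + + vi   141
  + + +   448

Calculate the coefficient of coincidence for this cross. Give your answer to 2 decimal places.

The two rarest classes, m + + and + c vi, are the double crossovers. Comparing them with the parentals, only the m allele has switched, so m is the middle locus and the order is vi – m – c.
vi–m: (288 + 15)/1197 = 0.2531; m–c: (113 + 15)/1197 = 0.1069.
Expected DCO frequency = 0.2531 × 0.1069 ≈ 0.02706; observed = 15/1197 ≈ 0.01253.
Coefficient of coincidence = 0.01253/0.02706 ≈ 0.46.

0.46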